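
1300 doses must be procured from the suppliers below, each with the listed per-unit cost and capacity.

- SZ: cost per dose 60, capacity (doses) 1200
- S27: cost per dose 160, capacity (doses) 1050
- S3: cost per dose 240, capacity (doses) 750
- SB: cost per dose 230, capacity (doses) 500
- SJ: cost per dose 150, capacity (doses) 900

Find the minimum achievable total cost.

Cheapest first:
SZ at 60: take all 1200 doses — 100 still needed.
SJ (150): take the remaining 100 — done.
S27, SB, S3: unused.
Cost = 1200×60 + 100×150 = 87000.

87000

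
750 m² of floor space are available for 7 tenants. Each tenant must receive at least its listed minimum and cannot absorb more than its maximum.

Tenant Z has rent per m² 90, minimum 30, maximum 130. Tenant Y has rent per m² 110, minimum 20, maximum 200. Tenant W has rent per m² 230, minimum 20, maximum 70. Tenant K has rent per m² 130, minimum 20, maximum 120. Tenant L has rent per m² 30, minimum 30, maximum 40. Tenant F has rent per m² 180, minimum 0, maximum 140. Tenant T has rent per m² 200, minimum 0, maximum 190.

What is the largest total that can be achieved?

117200

Meeting every minimum uses 30+20+20+20+30+0+0 = 120 m², leaving 630.
Rank by rent per m²: Tenant W 230 > Tenant T 200 > Tenant F 180 > Tenant K 130 > Tenant Y 110 > Tenant Z 90 > Tenant L 30.
Tenant W takes 50 more to reach its cap of 70 — 580 left.
Give Tenant T 190 more to hit its cap of 190 — 390 left.
Tenant F takes 140 more to reach its cap of 140 — 250 left.
Give Tenant K 100 more to hit its cap of 120 — 150 left.
Tenant Y: +150 (room for 180) → 170. Pool exhausted.
Total = 90×30 + 110×170 + 230×70 + 130×120 + 30×30 + 180×140 + 200×190 = 117200.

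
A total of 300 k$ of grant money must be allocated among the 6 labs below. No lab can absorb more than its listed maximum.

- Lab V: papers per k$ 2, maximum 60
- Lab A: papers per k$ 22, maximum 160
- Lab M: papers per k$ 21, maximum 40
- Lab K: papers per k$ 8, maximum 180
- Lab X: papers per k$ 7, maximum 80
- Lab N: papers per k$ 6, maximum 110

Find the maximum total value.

Highest papers per k$ first: Lab A 22 > Lab M 21 > Lab K 8 > Lab X 7 > Lab N 6 > Lab V 2.
Give Lab A 160 to hit its cap of 160 → 140 left.
Lab M takes 40 to reach its cap of 40 → 100 left.
Lab K has room for 180 but only 100 remain, so it gets 100.
Total = 22×160 + 21×40 + 8×100 = 5160.

5160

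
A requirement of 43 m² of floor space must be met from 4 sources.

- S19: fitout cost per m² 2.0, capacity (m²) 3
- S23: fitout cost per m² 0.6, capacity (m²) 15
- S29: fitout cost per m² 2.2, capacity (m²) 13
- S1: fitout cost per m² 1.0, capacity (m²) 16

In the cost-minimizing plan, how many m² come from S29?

Cheapest first:
Take 15 from S23 at 0.6 → need 28 more.
Take 16 from S1 at 1.0 → need 12 more.
S19 (2.0): use full 3 → 9 m² to go.
S29 (2.2): take the remaining 9 → done.

9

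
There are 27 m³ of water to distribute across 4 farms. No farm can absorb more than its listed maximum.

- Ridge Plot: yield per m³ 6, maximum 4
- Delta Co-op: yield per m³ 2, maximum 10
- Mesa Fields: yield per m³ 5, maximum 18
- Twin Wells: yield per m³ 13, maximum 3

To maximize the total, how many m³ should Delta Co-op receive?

2

Highest yield per m³ first: Twin Wells 13 > Ridge Plot 6 > Mesa Fields 5 > Delta Co-op 2.
Give Twin Wells 3 to hit its cap of 3 — 24 left.
Ridge Plot: +4 to 4 (cap) — 20 left.
Mesa Fields takes 18 to reach its cap of 18 — 2 left.
Delta Co-op has room for 10 but only 2 remain, so it gets 2.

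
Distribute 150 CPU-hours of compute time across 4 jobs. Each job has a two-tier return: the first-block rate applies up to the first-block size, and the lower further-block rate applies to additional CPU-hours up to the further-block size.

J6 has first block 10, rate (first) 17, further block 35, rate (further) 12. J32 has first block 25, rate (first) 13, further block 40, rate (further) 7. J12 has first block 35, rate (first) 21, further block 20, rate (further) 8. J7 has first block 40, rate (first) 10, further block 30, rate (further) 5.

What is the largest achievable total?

2090

Treat each block as its own option and order by rate: J12/tier1 21 > J6/tier1 17 > J32/tier1 13 > J6/tier2 12 > J7/tier1 10 > J12/tier2 8 > J32/tier2 7 > J7/tier2 5.
J12/tier1 (21): +35 — 115 left.
J6/tier1 (17): +10 — 105 left.
Fill J32 tier1 block (25 at 13) — 80 left.
Fill J6 tier2 block (35 at 12) — 45 left.
Fill J7 tier1 block (40 at 10) — 5 left.
J12 tier2 at 8: only 5 left, fill 5.
Total = 21×35 + 17×10 + 13×25 + 12×35 + 10×40 + 8×5 = 2090.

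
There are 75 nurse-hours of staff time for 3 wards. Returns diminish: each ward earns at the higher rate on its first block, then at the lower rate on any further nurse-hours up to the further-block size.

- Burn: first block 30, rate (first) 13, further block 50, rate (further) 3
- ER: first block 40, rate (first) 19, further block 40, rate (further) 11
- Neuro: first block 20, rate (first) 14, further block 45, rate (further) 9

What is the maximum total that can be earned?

Treat each block as its own option and order by rate: ER/first 19 > Neuro/first 14 > Burn/first 13 > ER/second 11 > Neuro/second 9 > Burn/second 3.
Fill ER first block (40 at 19) — 35 left.
Fill Neuro first block (20 at 14) — 15 left.
Burn first at 13: only 15 left, fill 15.
Total = 19×40 + 14×20 + 13×15 = 1235.

1235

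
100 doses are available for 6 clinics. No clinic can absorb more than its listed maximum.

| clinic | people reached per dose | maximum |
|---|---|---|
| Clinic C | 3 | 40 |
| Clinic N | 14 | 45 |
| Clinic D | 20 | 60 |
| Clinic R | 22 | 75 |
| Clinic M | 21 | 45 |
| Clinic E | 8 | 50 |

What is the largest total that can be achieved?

2175

Rank by people reached per dose: Clinic R 22 > Clinic M 21 > Clinic D 20 > Clinic N 14 > Clinic E 8 > Clinic C 3.
Clinic R: +75 to 75 (cap) → 25 left.
Only 25 left; Clinic M takes them to reach 25.
Total = 22×75 + 21×25 = 2175.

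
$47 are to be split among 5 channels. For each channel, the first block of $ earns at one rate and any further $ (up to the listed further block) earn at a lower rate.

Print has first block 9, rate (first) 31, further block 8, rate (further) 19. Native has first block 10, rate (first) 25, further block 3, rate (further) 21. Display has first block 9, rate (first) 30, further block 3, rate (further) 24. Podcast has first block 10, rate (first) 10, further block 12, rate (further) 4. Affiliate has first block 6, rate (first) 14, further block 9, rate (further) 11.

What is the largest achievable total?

1156

Treat each block as its own option and order by rate: Print/T1 31 > Display/T1 30 > Native/T1 25 > Display/T2 24 > Native/T2 21 > Print/T2 19 > Affiliate/T1 14 > Affiliate/T2 11 > Podcast/T1 10 > Podcast/T2 4.
Print T1 at 31: fill all 9 — 38 left.
Fill Display T1 block (9 at 30) — 29 left.
Native T1 at 25: fill all 10 — 19 left.
Display/T2 (24): +3 — 16 left.
Native T2 at 21: fill all 3 — 13 left.
Fill Print T2 block (8 at 19) — 5 left.
Affiliate/T1: +5 of 6 at 14; pool empty.
Total = 31×9 + 30×9 + 25×10 + 24×3 + 21×3 + 19×8 + 14×5 = 1156.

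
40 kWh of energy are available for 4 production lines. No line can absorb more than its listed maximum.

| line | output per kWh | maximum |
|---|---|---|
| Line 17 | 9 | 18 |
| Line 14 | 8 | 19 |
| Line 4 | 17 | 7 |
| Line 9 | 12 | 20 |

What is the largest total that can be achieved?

Highest output per kWh first: Line 4 17 > Line 9 12 > Line 17 9 > Line 14 8.
Give Line 4 7 to hit its cap of 7 → 33 left.
Line 9: +20 to 20 (cap) → 13 left.
Only 13 left; Line 17 takes them to reach 13.
Total = 9×13 + 17×7 + 12×20 = 476.

476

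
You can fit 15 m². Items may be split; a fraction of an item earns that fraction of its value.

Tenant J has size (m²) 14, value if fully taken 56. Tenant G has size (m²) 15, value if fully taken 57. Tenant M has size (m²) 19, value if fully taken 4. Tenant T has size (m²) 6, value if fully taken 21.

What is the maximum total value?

Rank by value-to-size ratio: Tenant J 56/14≈4, Tenant G 57/15≈3.8, Tenant T 21/6≈3.5, Tenant M 4/19≈0.211.
All 14 m² of Tenant J fit (value 56) — 1 remain.
Fill the last 1 m² with part of Tenant G: 1/15 of it earns 3.8.
Total value = 59.8.

59.8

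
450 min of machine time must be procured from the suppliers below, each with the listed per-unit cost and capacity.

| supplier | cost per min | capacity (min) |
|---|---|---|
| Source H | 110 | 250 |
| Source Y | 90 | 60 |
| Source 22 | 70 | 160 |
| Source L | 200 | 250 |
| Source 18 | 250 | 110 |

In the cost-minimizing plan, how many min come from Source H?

230

Cheapest first:
Take 160 from Source 22 at 70 — need 290 more.
Source Y (90): use full 60 — 230 min to go.
Source H (110): take the remaining 230 — done.
Source L, Source 18: unused.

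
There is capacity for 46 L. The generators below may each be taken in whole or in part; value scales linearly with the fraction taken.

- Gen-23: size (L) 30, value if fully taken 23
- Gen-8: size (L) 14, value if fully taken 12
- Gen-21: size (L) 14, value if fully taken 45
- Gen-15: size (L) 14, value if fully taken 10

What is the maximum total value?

Sort by value density: Gen-21 45/14≈3.21, Gen-8 12/14≈0.857, Gen-23 23/30≈0.767, Gen-15 10/14≈0.714.
Take all of Gen-21 (14 L, value 45) — 32 L left.
All 14 L of Gen-8 fit (value 12) — 18 remain.
18 L left: a 18/30 share of Gen-23 gives 23×18/30 = 13.8.
Total value = 70.8.

70.8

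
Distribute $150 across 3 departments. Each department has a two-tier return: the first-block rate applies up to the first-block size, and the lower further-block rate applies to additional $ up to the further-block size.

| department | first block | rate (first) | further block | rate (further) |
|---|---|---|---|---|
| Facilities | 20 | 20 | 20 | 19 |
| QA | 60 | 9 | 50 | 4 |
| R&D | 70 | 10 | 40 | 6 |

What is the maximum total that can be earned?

1840

Treat each block as its own option and order by rate: Facilities/first 20 > Facilities/second 19 > R&D/first 10 > QA/first 9 > R&D/second 6 > QA/second 4.
Facilities first at 20: fill all 20 — 130 left.
Fill Facilities second block (20 at 19) — 110 left.
R&D first at 10: fill all 70 — 40 left.
40 remain; put them into QA first at 9.
Total = 20×20 + 19×20 + 10×70 + 9×40 = 1840.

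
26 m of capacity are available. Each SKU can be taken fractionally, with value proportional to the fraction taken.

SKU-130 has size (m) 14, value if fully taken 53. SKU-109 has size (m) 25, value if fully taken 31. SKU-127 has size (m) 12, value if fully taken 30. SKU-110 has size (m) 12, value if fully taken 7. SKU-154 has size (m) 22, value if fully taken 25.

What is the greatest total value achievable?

83

Best value per unit of size first: SKU-130 53/14≈3.79, SKU-127 30/12≈2.5, SKU-109 31/25≈1.24, SKU-154 25/22≈1.14, SKU-110 7/12≈0.583.
Take all of SKU-130 (14 m, value 53) ; 12 m left.
Take all of SKU-127 (12 m, value 30) ; 0 m left.
Total value = 83.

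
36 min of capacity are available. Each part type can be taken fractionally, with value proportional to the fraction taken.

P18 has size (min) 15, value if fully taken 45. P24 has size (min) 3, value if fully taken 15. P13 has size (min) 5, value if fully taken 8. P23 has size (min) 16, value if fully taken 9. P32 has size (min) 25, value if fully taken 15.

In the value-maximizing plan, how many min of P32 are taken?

Sort by value density: P24 15/3≈5, P18 45/15≈3, P13 8/5≈1.6, P32 15/25≈0.6, P23 9/16≈0.562.
Take all of P24 (3 min, value 15) → 33 min left.
All 15 min of P18 fit (value 45) → 18 remain.
All 5 min of P13 fit (value 8) → 13 remain.
Only 13 min remain; take 13/25 of P32 for value 15×13/25 = 7.8.

13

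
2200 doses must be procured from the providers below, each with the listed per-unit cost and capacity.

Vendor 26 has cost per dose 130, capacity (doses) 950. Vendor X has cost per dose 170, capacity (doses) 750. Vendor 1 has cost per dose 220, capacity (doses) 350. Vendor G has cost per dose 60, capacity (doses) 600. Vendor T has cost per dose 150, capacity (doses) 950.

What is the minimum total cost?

Fill from the cheapest provider first.
Vendor G at 60: take all 600 doses → 1600 still needed.
Take 950 from Vendor 26 at 130 → need 650 more.
Vendor T (150): take the remaining 650 → done.
Vendor X, Vendor 1: unused.
Cost = 600×60 + 950×130 + 650×150 = 257000.

257000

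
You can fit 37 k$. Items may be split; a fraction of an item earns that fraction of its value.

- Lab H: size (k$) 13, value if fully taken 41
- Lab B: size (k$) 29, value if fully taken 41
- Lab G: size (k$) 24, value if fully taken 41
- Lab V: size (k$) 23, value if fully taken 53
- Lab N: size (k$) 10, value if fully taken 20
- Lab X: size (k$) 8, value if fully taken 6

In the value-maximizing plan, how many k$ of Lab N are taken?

Sort by value density: Lab H 41/13≈3.15, Lab V 53/23≈2.3, Lab N 20/10≈2, Lab G 41/24≈1.71, Lab B 41/29≈1.41, Lab X 6/8≈0.75.
All 13 k$ of Lab H fit (value 41) ; 24 remain.
All 23 k$ of Lab V fit (value 53) ; 1 remain.
Fill the last 1 k$ with part of Lab N: 1/10 of it earns 2.

1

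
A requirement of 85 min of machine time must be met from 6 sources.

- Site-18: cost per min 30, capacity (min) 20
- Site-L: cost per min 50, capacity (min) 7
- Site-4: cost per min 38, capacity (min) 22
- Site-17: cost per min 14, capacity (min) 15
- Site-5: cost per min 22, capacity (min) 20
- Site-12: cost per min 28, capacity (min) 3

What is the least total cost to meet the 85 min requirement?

2420

Use sources in increasing cost order.
Site-17 at 14: take all 15 min — 70 still needed.
Site-5 at 22: take all 20 min — 50 still needed.
Site-12 (28): use full 3 — 47 min to go.
Site-18 (30): use full 20 — 27 min to go.
Site-4 at 38: take all 22 min — 5 still needed.
Site-L (50): take the remaining 5 — done.
Cost = 15×14 + 20×22 + 3×28 + 20×30 + 22×38 + 5×50 = 2420.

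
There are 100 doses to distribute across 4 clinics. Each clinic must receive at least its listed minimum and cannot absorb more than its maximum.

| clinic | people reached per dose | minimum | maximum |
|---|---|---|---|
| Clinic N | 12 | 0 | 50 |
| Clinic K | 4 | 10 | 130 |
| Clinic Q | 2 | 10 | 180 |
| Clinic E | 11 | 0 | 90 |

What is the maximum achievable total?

Meeting every minimum uses 0+10+10+0 = 20 doses, leaving 80.
Highest people reached per dose first: Clinic N 12 > Clinic E 11 > Clinic K 4 > Clinic Q 2.
Give Clinic N 50 more to hit its cap of 50 — 30 left.
Only 30 left; Clinic E takes them to reach 30.
Total = 12×50 + 4×10 + 2×10 + 11×30 = 990.

990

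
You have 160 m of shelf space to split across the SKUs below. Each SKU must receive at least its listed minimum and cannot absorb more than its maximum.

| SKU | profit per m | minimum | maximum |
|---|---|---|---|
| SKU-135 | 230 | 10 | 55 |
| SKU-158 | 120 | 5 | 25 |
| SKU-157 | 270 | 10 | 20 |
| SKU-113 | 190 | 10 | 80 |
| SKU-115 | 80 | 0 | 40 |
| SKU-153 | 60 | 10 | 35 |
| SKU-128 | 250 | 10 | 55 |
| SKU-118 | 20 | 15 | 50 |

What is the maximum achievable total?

Meeting every minimum uses 10+5+10+10+0+10+10+15 = 70 m, leaving 90.
Rank by profit per m: SKU-157 270 > SKU-128 250 > SKU-135 230 > SKU-113 190 > SKU-158 120 > SKU-115 80 > SKU-153 60 > SKU-118 20.
Give SKU-157 10 more to hit its cap of 20 ; 80 left.
SKU-128: +45 to 55 (cap) ; 35 left.
SKU-135 has room for 45 more but only 35 remain, so it gets 45.
Total = 230×45 + 120×5 + 270×20 + 190×10 + 60×10 + 250×55 + 20×15 = 32900.

32900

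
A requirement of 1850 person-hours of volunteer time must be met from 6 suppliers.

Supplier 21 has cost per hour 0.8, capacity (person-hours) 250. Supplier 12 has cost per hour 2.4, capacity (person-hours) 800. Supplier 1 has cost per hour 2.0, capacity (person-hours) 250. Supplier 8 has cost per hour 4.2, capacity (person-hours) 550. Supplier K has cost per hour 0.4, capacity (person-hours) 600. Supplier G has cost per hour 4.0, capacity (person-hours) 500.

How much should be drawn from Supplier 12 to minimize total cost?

750

Use suppliers in increasing cost order.
Take 600 from Supplier K at 0.4 → need 1250 more.
Take 250 from Supplier 21 at 0.8 → need 1000 more.
Supplier 1 (2.0): use full 250 → 750 person-hours to go.
Supplier 12 (2.4): take the remaining 750 → done.
Supplier G, Supplier 8: unused.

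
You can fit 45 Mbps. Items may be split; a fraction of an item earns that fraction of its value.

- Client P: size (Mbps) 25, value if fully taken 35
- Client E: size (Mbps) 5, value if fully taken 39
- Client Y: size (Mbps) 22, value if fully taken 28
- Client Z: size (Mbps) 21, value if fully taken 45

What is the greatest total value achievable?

Best value per unit of size first: Client E 39/5≈7.8, Client Z 45/21≈2.14, Client P 35/25≈1.4, Client Y 28/22≈1.27.
All 5 Mbps of Client E fit (value 39) → 40 remain.
All 21 Mbps of Client Z fit (value 45) → 19 remain.
Fill the last 19 Mbps with part of Client P: 19/25 of it earns 26.6.
Total value = 110.6.

110.6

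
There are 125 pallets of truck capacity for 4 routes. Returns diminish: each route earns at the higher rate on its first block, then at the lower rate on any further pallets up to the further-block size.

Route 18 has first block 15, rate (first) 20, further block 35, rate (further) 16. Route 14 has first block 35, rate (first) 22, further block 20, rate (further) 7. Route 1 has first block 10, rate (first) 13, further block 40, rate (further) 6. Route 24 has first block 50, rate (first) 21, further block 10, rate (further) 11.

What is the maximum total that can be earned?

2520

Treat each block as its own option and order by rate: Route 14/tier1 22 > Route 24/tier1 21 > Route 18/tier1 20 > Route 18/tier2 16 > Route 1/tier1 13 > Route 24/tier2 11 > Route 14/tier2 7 > Route 1/tier2 6.
Route 14/tier1 (22): +35 → 90 left.
Route 24 tier1 at 21: fill all 50 → 40 left.
Fill Route 18 tier1 block (15 at 20) → 25 left.
25 remain; put them into Route 18 tier2 at 16.
Total = 22×35 + 21×50 + 20×15 + 16×25 = 2520.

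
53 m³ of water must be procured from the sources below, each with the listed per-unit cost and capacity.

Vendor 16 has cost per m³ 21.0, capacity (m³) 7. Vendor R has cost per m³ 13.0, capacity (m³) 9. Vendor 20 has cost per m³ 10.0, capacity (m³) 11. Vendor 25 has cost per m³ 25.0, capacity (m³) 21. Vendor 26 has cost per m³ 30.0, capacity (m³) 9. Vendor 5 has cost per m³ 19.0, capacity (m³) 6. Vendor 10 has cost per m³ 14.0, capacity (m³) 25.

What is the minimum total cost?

Use sources in increasing cost order.
Vendor 20 at 10.0: take all 11 m³ ; 42 still needed.
Vendor R at 13.0: take all 9 m³ ; 33 still needed.
Vendor 10 (14.0): use full 25 ; 8 m³ to go.
Vendor 5 (19.0): use full 6 ; 2 m³ to go.
Take 2 from Vendor 16 at 21.0 to finish.
Vendor 25, Vendor 26: unused.
Cost = 11×10.0 + 9×13.0 + 25×14.0 + 6×19.0 + 2×21.0 = 733.

733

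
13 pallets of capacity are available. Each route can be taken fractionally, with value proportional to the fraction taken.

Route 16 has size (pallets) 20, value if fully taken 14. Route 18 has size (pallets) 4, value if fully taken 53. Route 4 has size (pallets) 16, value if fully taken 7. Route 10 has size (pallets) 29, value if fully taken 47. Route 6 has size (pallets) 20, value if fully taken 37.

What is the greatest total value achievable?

Best value per unit of size first: Route 18 53/4≈13.2, Route 6 37/20≈1.85, Route 10 47/29≈1.62, Route 16 14/20≈0.7, Route 4 7/16≈0.438.
Route 18: take in full, 4 pallets for value 53 ; 9 left.
9 pallets left: a 9/20 share of Route 6 gives 37×9/20 = 16.65.
Total value = 69.65.

69.65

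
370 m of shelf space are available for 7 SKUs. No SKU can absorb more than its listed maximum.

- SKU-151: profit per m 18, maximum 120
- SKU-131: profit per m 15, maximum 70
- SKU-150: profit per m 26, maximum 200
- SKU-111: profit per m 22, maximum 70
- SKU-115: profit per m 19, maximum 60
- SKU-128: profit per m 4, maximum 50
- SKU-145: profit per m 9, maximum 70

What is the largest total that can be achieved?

Order the SKUs by profit per m: SKU-150 26 > SKU-111 22 > SKU-115 19 > SKU-151 18 > SKU-131 15 > SKU-145 9 > SKU-128 4.
SKU-150 takes 200 to reach its cap of 200 ; 170 left.
SKU-111: +70 to 70 (cap) ; 100 left.
Give SKU-115 60 to hit its cap of 60 ; 40 left.
SKU-151: +40 (room for 120) → 40. Pool exhausted.
Total = 18×40 + 26×200 + 22×70 + 19×60 = 8600.

8600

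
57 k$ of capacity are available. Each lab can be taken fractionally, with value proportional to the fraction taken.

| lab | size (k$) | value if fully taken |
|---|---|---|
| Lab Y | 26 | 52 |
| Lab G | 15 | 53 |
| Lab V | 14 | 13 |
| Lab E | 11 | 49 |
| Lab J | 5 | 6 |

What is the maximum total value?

Rank by value-to-size ratio: Lab E 49/11≈4.45, Lab G 53/15≈3.53, Lab Y 52/26≈2, Lab J 6/5≈1.2, Lab V 13/14≈0.929.
Take all of Lab E (11 k$, value 49) → 46 k$ left.
Take all of Lab G (15 k$, value 53) → 31 k$ left.
All 26 k$ of Lab Y fit (value 52) → 5 remain.
Lab J: take in full, 5 k$ for value 6 → 0 left.
Total value = 160.

160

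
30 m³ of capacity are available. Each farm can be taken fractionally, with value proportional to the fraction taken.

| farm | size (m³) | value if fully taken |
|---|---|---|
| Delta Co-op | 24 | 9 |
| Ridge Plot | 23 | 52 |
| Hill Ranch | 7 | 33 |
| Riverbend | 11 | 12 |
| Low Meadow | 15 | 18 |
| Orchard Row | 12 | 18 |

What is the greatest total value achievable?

85

Rank by value-to-size ratio: Hill Ranch 33/7≈4.71, Ridge Plot 52/23≈2.26, Orchard Row 18/12≈1.5, Low Meadow 18/15≈1.2, Riverbend 12/11≈1.09, Delta Co-op 9/24≈0.375.
All 7 m³ of Hill Ranch fit (value 33) ; 23 remain.
Ridge Plot: take in full, 23 m³ for value 52 ; 0 left.
Total value = 85.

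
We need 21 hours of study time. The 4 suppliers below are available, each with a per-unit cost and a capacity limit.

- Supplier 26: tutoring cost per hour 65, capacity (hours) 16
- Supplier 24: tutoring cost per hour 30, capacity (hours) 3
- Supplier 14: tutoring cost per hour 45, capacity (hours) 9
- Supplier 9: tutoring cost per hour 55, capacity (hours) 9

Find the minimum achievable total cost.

Cheapest first:
Take 3 from Supplier 24 at 30 → need 18 more.
Take 9 from Supplier 14 at 45 → need 9 more.
Supplier 9 (55): use full 9 → 0 hours to go.
Supplier 26: unused.
Cost = 3×30 + 9×45 + 9×55 = 990.

990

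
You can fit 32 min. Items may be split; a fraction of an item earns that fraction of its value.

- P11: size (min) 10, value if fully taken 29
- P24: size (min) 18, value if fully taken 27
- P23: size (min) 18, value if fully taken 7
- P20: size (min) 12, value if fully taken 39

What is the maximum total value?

Rank by value-to-size ratio: P20 39/12≈3.25, P11 29/10≈2.9, P24 27/18≈1.5, P23 7/18≈0.389.
All 12 min of P20 fit (value 39) → 20 remain.
P11: take in full, 10 min for value 29 → 10 left.
Only 10 min remain; take 10/18 of P24 for value 27×10/18 = 15.
Total value = 83.

83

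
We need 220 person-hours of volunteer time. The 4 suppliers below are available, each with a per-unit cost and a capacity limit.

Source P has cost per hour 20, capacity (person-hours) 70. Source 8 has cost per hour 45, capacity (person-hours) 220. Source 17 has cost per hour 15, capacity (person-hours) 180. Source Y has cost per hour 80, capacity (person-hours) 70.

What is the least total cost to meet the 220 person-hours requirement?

3500

Cheapest first:
Source 17 at 15: take all 180 person-hours — 40 still needed.
Source P at 20: take 40 of its 70 — requirement met.
Source 8, Source Y: unused.
Cost = 180×15 + 40×20 = 3500.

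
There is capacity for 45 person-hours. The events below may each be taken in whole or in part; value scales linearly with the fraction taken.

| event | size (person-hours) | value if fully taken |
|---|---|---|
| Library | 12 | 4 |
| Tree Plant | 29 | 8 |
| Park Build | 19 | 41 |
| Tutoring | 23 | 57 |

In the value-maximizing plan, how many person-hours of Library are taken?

Rank by value-to-size ratio: Tutoring 57/23≈2.48, Park Build 41/19≈2.16, Library 4/12≈0.333, Tree Plant 8/29≈0.276.
Take all of Tutoring (23 person-hours, value 57) → 22 person-hours left.
Take all of Park Build (19 person-hours, value 41) → 3 person-hours left.
Only 3 person-hours remain; take 3/12 of Library for value 4×3/12 = 1.

3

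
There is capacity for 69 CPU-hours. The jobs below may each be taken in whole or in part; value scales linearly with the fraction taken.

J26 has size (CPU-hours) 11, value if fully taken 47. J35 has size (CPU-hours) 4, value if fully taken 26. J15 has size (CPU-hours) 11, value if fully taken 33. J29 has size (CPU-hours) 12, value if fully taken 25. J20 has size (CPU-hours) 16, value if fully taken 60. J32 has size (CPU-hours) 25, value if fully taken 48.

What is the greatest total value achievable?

219.8

Rank by value-to-size ratio: J35 26/4≈6.5, J26 47/11≈4.27, J20 60/16≈3.75, J15 33/11≈3, J29 25/12≈2.08, J32 48/25≈1.92.
All 4 CPU-hours of J35 fit (value 26) ; 65 remain.
J26: take in full, 11 CPU-hours for value 47 ; 54 left.
All 16 CPU-hours of J20 fit (value 60) ; 38 remain.
Take all of J15 (11 CPU-hours, value 33) ; 27 CPU-hours left.
All 12 CPU-hours of J29 fit (value 25) ; 15 remain.
Fill the last 15 CPU-hours with part of J32: 15/25 of it earns 28.8.
Total value = 219.8.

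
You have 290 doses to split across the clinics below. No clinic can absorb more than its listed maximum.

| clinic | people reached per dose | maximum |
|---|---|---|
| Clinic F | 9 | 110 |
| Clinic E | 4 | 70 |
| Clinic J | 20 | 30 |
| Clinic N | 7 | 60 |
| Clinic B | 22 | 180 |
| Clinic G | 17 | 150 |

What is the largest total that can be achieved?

5920

Highest people reached per dose first: Clinic B 22 > Clinic J 20 > Clinic G 17 > Clinic F 9 > Clinic N 7 > Clinic E 4.
Clinic B: +180 to 180 (cap) → 110 left.
Clinic J takes 30 to reach its cap of 30 → 80 left.
Only 80 left; Clinic G takes them to reach 80.
Total = 20×30 + 22×180 + 17×80 = 5920.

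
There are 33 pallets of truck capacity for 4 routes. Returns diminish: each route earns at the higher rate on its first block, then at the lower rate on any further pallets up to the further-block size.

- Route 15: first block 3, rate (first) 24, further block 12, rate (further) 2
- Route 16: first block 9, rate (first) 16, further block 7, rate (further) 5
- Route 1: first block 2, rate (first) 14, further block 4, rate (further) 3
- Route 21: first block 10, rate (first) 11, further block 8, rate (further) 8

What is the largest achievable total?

423

Rank every tier by rate: Route 15/tier1 24 > Route 16/tier1 16 > Route 1/tier1 14 > Route 21/tier1 11 > Route 21/tier2 8 > Route 16/tier2 5 > Route 1/tier2 3 > Route 15/tier2 2.
Route 15/tier1 (24): +3 → 30 left.
Route 16/tier1 (16): +9 → 21 left.
Route 1 tier1 at 14: fill all 2 → 19 left.
Fill Route 21 tier1 block (10 at 11) → 9 left.
Fill Route 21 tier2 block (8 at 8) → 1 left.
Route 16/tier2: +1 of 7 at 5; pool empty.
Total = 24×3 + 16×9 + 14×2 + 11×10 + 8×8 + 5×1 = 423.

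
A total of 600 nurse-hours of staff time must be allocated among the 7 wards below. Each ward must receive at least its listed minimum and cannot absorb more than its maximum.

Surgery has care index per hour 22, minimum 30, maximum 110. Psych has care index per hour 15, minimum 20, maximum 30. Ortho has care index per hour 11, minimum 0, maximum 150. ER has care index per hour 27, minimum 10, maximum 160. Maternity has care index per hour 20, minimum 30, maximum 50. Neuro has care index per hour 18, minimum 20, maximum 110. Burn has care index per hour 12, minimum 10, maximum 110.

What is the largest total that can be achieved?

Meeting every minimum uses 30+20+0+10+30+20+10 = 120 nurse-hours, leaving 480.
Order the wards by care index per hour: ER 27 > Surgery 22 > Maternity 20 > Neuro 18 > Psych 15 > Burn 12 > Ortho 11.
ER takes 150 more to reach its cap of 160 ; 330 left.
Surgery: +80 to 110 (cap) ; 250 left.
Give Maternity 20 more to hit its cap of 50 ; 230 left.
Give Neuro 90 more to hit its cap of 110 ; 140 left.
Give Psych 10 more to hit its cap of 30 ; 130 left.
Burn: +100 to 110 (cap) ; 30 left.
Ortho: +30 (room for 150) → 30. Pool exhausted.
Total = 22×110 + 15×30 + 11×30 + 27×160 + 20×50 + 18×110 + 12×110 = 11820.

11820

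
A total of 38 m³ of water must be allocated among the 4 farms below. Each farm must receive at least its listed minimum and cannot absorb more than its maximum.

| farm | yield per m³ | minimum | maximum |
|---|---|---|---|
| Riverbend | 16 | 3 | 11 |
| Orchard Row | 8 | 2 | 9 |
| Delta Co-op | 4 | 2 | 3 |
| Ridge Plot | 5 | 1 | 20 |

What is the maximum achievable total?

Meeting every minimum uses 3+2+2+1 = 8 m³, leaving 30.
Order the farms by yield per m³: Riverbend 16 > Orchard Row 8 > Ridge Plot 5 > Delta Co-op 4.
Riverbend takes 8 more to reach its cap of 11 ; 22 left.
Orchard Row: +7 to 9 (cap) ; 15 left.
Ridge Plot has room for 19 more but only 15 remain, so it gets 16.
Total = 16×11 + 8×9 + 4×2 + 5×16 = 336.

336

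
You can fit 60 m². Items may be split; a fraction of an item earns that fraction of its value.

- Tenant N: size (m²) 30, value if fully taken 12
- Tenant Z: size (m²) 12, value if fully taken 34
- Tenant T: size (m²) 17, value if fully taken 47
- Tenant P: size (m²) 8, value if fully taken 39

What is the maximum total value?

129.2

Best value per unit of size first: Tenant P 39/8≈4.88, Tenant Z 34/12≈2.83, Tenant T 47/17≈2.76, Tenant N 12/30≈0.4.
All 8 m² of Tenant P fit (value 39) — 52 remain.
Tenant Z: take in full, 12 m² for value 34 — 40 left.
All 17 m² of Tenant T fit (value 47) — 23 remain.
Only 23 m² remain; take 23/30 of Tenant N for value 12×23/30 = 9.2.
Total value = 129.2.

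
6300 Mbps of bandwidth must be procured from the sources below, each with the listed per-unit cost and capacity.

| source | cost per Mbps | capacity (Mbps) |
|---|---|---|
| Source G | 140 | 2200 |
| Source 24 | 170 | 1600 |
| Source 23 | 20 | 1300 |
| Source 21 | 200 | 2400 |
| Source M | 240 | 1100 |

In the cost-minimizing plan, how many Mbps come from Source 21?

Use sources in increasing cost order.
Source 23 at 20: take all 1300 Mbps ; 5000 still needed.
Source G (140): use full 2200 ; 2800 Mbps to go.
Source 24 (170): use full 1600 ; 1200 Mbps to go.
Source 21 at 200: take 1200 of its 2400 ; requirement met.
Source M: unused.

1200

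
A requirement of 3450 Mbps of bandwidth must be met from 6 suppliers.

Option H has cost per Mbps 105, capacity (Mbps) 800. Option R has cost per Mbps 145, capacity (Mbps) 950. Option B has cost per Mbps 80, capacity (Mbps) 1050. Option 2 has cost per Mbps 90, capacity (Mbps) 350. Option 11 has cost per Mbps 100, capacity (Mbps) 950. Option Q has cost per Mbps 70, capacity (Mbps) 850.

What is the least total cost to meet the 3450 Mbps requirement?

296250

Use suppliers in increasing cost order.
Take 850 from Option Q at 70 ; need 2600 more.
Option B at 80: take all 1050 Mbps ; 1550 still needed.
Option 2 (90): use full 350 ; 1200 Mbps to go.
Option 11 (100): use full 950 ; 250 Mbps to go.
Option H at 105: take 250 of its 800 ; requirement met.
Option R: unused.
Cost = 850×70 + 1050×80 + 350×90 + 950×100 + 250×105 = 296250.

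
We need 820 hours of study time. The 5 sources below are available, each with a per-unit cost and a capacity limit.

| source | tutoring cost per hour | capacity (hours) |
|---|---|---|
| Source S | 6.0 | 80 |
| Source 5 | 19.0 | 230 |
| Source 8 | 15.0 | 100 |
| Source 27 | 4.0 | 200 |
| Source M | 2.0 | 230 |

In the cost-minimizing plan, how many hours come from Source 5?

Cheapest first:
Source M at 2.0: take all 230 hours → 590 still needed.
Source 27 at 4.0: take all 200 hours → 390 still needed.
Take 80 from Source S at 6.0 → need 310 more.
Take 100 from Source 8 at 15.0 → need 210 more.
Take 210 from Source 5 at 19.0 to finish.

210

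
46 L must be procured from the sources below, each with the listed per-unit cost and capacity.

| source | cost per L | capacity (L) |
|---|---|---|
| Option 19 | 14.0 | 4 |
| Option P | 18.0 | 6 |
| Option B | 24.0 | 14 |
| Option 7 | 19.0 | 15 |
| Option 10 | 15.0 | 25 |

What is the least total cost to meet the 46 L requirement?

748

Fill from the cheapest source first.
Take 4 from Option 19 at 14.0 — need 42 more.
Option 10 at 15.0: take all 25 L — 17 still needed.
Option P (18.0): use full 6 — 11 L to go.
Take 11 from Option 7 at 19.0 to finish.
Option B: unused.
Cost = 4×14.0 + 25×15.0 + 6×18.0 + 11×19.0 = 748.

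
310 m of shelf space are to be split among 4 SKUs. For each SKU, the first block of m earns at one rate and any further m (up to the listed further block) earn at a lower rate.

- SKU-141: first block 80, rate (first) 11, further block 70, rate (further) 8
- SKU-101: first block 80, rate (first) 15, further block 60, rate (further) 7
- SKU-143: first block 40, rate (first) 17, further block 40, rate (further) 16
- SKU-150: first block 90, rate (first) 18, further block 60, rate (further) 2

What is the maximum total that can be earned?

Order all 8 blocks by rate: SKU-150/tier1 18 > SKU-143/tier1 17 > SKU-143/tier2 16 > SKU-101/tier1 15 > SKU-141/tier1 11 > SKU-141/tier2 8 > SKU-101/tier2 7 > SKU-150/tier2 2.
Fill SKU-150 tier1 block (90 at 18) — 220 left.
Fill SKU-143 tier1 block (40 at 17) — 180 left.
SKU-143 tier2 at 16: fill all 40 — 140 left.
Fill SKU-101 tier1 block (80 at 15) — 60 left.
60 remain; put them into SKU-141 tier1 at 11.
Total = 18×90 + 17×40 + 16×40 + 15×80 + 11×60 = 4800.

4800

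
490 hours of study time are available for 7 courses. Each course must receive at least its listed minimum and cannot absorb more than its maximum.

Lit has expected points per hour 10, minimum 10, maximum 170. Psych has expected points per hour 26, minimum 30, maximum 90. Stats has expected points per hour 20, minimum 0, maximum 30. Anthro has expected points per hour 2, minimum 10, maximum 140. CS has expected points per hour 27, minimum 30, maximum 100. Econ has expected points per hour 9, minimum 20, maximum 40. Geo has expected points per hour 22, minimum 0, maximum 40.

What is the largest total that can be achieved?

8620

Meeting every minimum uses 10+30+0+10+30+20+0 = 100 hours, leaving 390.
Rank by expected points per hour: CS 27 > Psych 26 > Geo 22 > Stats 20 > Lit 10 > Econ 9 > Anthro 2.
CS: +70 to 100 (cap) → 320 left.
Psych takes 60 more to reach its cap of 90 → 260 left.
Give Geo 40 more to hit its cap of 40 → 220 left.
Stats takes 30 more to reach its cap of 30 → 190 left.
Lit: +160 to 170 (cap) → 30 left.
Econ takes 20 more to reach its cap of 40 → 10 left.
Anthro: +10 (room for 130) → 20. Pool exhausted.
Total = 10×170 + 26×90 + 20×30 + 2×20 + 27×100 + 9×40 + 22×40 = 8620.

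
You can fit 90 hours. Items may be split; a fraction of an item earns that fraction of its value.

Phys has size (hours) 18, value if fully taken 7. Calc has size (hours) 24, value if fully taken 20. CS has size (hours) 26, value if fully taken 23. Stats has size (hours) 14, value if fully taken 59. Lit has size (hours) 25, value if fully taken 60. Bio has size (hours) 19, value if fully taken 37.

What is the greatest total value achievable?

184

Best value per unit of size first: Stats 59/14≈4.21, Lit 60/25≈2.4, Bio 37/19≈1.95, CS 23/26≈0.885, Calc 20/24≈0.833, Phys 7/18≈0.389.
Stats: take in full, 14 hours for value 59 ; 76 left.
Lit: take in full, 25 hours for value 60 ; 51 left.
Bio: take in full, 19 hours for value 37 ; 32 left.
Take all of CS (26 hours, value 23) ; 6 hours left.
Fill the last 6 hours with part of Calc: 6/24 of it earns 5.
Total value = 184.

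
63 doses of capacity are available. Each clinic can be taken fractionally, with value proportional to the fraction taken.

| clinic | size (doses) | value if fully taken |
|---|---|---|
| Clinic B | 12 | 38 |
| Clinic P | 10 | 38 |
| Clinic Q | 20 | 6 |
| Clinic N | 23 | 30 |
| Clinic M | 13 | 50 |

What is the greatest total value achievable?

Best value per unit of size first: Clinic M 50/13≈3.85, Clinic P 38/10≈3.8, Clinic B 38/12≈3.17, Clinic N 30/23≈1.3, Clinic Q 6/20≈0.3.
Take all of Clinic M (13 doses, value 50) ; 50 doses left.
All 10 doses of Clinic P fit (value 38) ; 40 remain.
Take all of Clinic B (12 doses, value 38) ; 28 doses left.
All 23 doses of Clinic N fit (value 30) ; 5 remain.
Only 5 doses remain; take 5/20 of Clinic Q for value 6×5/20 = 1.5.
Total value = 157.5.

157.5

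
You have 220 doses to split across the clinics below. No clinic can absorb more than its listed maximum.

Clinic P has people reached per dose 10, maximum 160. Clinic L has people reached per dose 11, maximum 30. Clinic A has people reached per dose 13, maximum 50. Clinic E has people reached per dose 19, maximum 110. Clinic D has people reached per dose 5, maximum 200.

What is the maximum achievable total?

3370

Rank by people reached per dose: Clinic E 19 > Clinic A 13 > Clinic L 11 > Clinic P 10 > Clinic D 5.
Clinic E takes 110 to reach its cap of 110 — 110 left.
Clinic A: +50 to 50 (cap) — 60 left.
Clinic L takes 30 to reach its cap of 30 — 30 left.
Only 30 left; Clinic P takes them to reach 30.
Total = 10×30 + 11×30 + 13×50 + 19×110 = 3370.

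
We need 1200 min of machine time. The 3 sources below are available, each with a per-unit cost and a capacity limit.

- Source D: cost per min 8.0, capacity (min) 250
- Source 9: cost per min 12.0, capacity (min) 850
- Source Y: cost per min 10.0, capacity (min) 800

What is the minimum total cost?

Cheapest first:
Take 250 from Source D at 8.0 ; need 950 more.
Source Y at 10.0: take all 800 min ; 150 still needed.
Source 9 (12.0): take the remaining 150 ; done.
Cost = 250×8.0 + 800×10.0 + 150×12.0 = 11800.

11800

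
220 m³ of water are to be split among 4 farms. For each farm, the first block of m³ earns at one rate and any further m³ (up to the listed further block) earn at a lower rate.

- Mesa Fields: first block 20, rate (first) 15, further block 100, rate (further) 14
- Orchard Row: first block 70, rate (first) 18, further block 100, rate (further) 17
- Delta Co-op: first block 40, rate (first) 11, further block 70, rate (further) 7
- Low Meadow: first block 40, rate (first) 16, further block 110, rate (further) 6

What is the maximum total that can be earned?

3750

Rank every tier by rate: Orchard Row/tier1 18 > Orchard Row/tier2 17 > Low Meadow/tier1 16 > Mesa Fields/tier1 15 > Mesa Fields/tier2 14 > Delta Co-op/tier1 11 > Delta Co-op/tier2 7 > Low Meadow/tier2 6.
Orchard Row/tier1 (18): +70 — 150 left.
Fill Orchard Row tier2 block (100 at 17) — 50 left.
Fill Low Meadow tier1 block (40 at 16) — 10 left.
10 remain; put them into Mesa Fields tier1 at 15.
Total = 18×70 + 17×100 + 16×40 + 15×10 = 3750.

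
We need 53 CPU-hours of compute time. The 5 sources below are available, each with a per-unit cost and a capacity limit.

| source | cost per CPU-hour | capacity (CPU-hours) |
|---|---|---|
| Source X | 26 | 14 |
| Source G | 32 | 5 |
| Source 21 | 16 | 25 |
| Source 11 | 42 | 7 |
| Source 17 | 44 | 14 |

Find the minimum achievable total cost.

Use sources in increasing cost order.
Take 25 from Source 21 at 16 ; need 28 more.
Take 14 from Source X at 26 ; need 14 more.
Source G at 32: take all 5 CPU-hours ; 9 still needed.
Source 11 at 42: take all 7 CPU-hours ; 2 still needed.
Source 17 (44): take the remaining 2 ; done.
Cost = 25×16 + 14×26 + 5×32 + 7×42 + 2×44 = 1306.

1306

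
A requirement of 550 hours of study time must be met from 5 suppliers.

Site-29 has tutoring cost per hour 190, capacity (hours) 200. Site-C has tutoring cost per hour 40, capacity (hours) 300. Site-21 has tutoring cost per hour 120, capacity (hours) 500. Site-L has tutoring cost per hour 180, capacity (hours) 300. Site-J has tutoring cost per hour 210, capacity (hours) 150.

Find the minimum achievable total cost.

Use suppliers in increasing cost order.
Take 300 from Site-C at 40 — need 250 more.
Site-21 at 120: take 250 of its 500 — requirement met.
Site-L, Site-29, Site-J: unused.
Cost = 300×40 + 250×120 = 42000.

42000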